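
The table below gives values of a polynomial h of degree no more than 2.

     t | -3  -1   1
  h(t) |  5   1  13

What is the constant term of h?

Write h(t) = at^2 + bt + c. Substituting each data point gives a linear system:
  9a - 3b + c = 5
  a - b + c = 1
  a + b + c = 13
Solving the system yields a = 2, b = 6, c = 5.
So h(t) = 2t^2 + 6t + 5.
The constant term is 5.

5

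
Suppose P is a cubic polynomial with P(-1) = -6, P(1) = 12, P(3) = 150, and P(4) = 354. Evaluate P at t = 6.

Write P(t) = at^3 + bt^2 + ct + d. Substituting each data point gives a linear system:
  -a + b - c + d = -6
  a + b + c + d = 12
  27a + 9b + 3c + d = 150
  64a + 16b + 4c + d = 354
Solving the system yields a = 6, b = -3, c = 3, d = 6.
So P(t) = 6t^3 - 3t^2 + 3t + 6.
Then P(6) = 1212.

1212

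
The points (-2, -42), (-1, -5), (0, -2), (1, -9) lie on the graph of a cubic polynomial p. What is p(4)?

Forward differences of the values at u = -2, -1, 0, 1:
  p  : -42  -5  -2  -9
  Δ  : 37  3  -7
  Δ^2: -34  -10
  Δ^3: 24
The third differences are constant, confirming degree 3.
Interpolating (Newton forward form) and evaluating at u = 4 gives p(4) = 150.

150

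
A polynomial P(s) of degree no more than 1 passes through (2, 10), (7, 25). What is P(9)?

31

Using the Lagrange interpolation formula with nodes 2, 7:
  L_0(s) = (s - 7) / -5
  L_1(s) = (s - 2) / 5
Then P(s) = 10·L_0(s) + 25·L_1(s).
Expanding and collecting terms gives P(s) = 3s + 4.
Evaluating at s = 9: P(9) = 31.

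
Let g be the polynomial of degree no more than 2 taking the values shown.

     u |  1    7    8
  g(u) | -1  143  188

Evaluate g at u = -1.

-1

Using the Lagrange interpolation formula with nodes 1, 7, 8:
  L_0(u) = (u - 7)(u - 8) / 42
  L_1(u) = (u - 1)(u - 8) / -6
  L_2(u) = (u - 1)(u - 7) / 7
Then g(u) = -1·L_0(u) + 143·L_1(u) + 188·L_2(u).
Expanding and collecting terms gives g(u) = 3u^2 - 4.
Evaluating at u = -1: g(-1) = -1.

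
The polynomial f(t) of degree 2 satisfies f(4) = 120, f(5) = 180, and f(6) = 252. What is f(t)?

f(t) = 6t^2 + 6t

Using the Lagrange interpolation formula with nodes 4, 5, 6:
  L_0(t) = (t - 5)(t - 6) / 2
  L_1(t) = (t - 4)(t - 6) / -1
  L_2(t) = (t - 4)(t - 5) / 2
Then f(t) = 120·L_0(t) + 180·L_1(t) + 252·L_2(t).
Expanding and collecting terms gives f(t) = 6t^2 + 6t.
Check: f(4) = 120. ✓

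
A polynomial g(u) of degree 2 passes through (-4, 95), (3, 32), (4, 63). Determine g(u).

Using the Lagrange interpolation formula with nodes -4, 3, 4:
  L_0(u) = (u - 3)(u - 4) / 56
  L_1(u) = (u + 4)(u - 4) / -7
  L_2(u) = (u + 4)(u - 3) / 8
Then g(u) = 95·L_0(u) + 32·L_1(u) + 63·L_2(u).
Expanding and collecting terms gives g(u) = 5u² - 4u - 1.
Check: g(4) = 63. ✓

g(u) = 5u^2 - 4u - 1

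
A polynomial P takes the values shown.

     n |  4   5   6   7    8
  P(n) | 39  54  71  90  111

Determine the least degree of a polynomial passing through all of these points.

2

Forward differences of the values at n = 4, 5, 6, 7, 8:
  P  : 39  54  71  90  111
  Δ  : 15  17  19  21
  Δ^2: 2  2  2
  Δ^3: 0  0
  Δ^4: 0
The second differences are constant (2) and nonzero, while all higher differences vanish, so the minimal degree is 2.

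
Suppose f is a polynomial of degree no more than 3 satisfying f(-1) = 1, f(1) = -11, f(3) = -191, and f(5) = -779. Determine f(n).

f(n) = -5n^3 - 6n^2 - n + 1

Write f(n) = an^3 + bn^2 + cn + d. Substituting each data point gives a linear system:
  -a + b - c + d = 1
  a + b + c + d = -11
  27a + 9b + 3c + d = -191
  125a + 25b + 5c + d = -779
Solving the system yields a = -5, b = -6, c = -1, d = 1.
So f(n) = -5n^3 - 6n^2 - n + 1.
Check: f(3) = -191. ✓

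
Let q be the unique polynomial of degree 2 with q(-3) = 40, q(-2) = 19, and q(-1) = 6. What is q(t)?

q(t) = 4t^2 - t + 1

Write q(t) = at^2 + bt + c. Substituting each data point gives a linear system:
  9a - 3b + c = 40
  4a - 2b + c = 19
  a - b + c = 6
Solving the system yields a = 4, b = -1, c = 1.
So q(t) = 4t^2 - t + 1.
Check: q(-1) = 6. ✓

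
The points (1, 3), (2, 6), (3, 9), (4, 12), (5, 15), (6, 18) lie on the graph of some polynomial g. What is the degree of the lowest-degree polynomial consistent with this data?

1

Forward differences of the values at s = 1, 2, 3, 4, 5, 6:
  g  : 3  6  9  12  15  18
  Δ  : 3  3  3  3  3
  Δ^2: 0  0  0  0
  Δ^3: 0  0  0
  Δ^4: 0  0
  Δ^5: 0
The first differences are constant (3) and nonzero, while all higher differences vanish, so the minimal degree is 1.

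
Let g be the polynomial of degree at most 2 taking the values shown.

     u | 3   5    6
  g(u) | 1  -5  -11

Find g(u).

g(u) = -u^2 + 5u - 5

Write g(u) = au^2 + bu + c. Substituting each data point gives a linear system:
  9a + 3b + c = 1
  25a + 5b + c = -5
  36a + 6b + c = -11
Solving the system yields a = -1, b = 5, c = -5.
So g(u) = -u^2 + 5u - 5.
Check: g(3) = 1. ✓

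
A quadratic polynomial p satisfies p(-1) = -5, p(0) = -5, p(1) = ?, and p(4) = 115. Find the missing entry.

The 3 known points determine the degree-2 polynomial uniquely.
Write p(x) = ax^2 + bx + c. Substituting each data point gives a linear system:
  a - b + c = -5
  c = -5
  16a + 4b + c = 115
Solving the system yields a = 6, b = 6, c = -5.
So p(x) = 6x² + 6x - 5.
Then p(1) = 7.

7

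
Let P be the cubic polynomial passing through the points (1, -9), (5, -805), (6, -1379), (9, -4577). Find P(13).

Write P(t) = at^3 + bt^2 + ct + d. Substituting each data point gives a linear system:
  a + b + c + d = -9
  125a + 25b + 5c + d = -805
  216a + 36b + 6c + d = -1379
  729a + 81b + 9c + d = -4577
Solving the system yields a = -6, b = -3, c = 5, d = -5.
So P(t) = -6t^3 - 3t^2 + 5t - 5.
Then P(13) = -13629.

-13629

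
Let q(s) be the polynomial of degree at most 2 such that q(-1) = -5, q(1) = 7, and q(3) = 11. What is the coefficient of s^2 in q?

Write q(s) = as^2 + bs + c. Substituting each data point gives a linear system:
  a - b + c = -5
  a + b + c = 7
  9a + 3b + c = 11
Solving the system yields a = -1, b = 6, c = 2.
So q(s) = -s^2 + 6s + 2.
The leading coefficient is -1.

-1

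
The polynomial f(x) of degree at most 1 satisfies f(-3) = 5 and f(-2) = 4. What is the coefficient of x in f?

-1

Write f(x) = ax + b. Substituting each data point gives a linear system:
  -3a + b = 5
  -2a + b = 4
Solving the system yields a = -1, b = 2.
So f(x) = -x + 2.
The leading coefficient is -1.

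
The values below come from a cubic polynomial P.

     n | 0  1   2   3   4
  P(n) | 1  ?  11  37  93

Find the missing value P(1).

The 4 known points determine the degree-3 polynomial uniquely.
Write P(n) = an^3 + bn^2 + cn + d. Substituting each data point gives a linear system:
  d = 1
  8a + 4b + 2c + d = 11
  27a + 9b + 3c + d = 37
  64a + 16b + 4c + d = 93
Solving the system yields a = 2, b = -3, c = 3, d = 1.
So P(n) = 2n³ - 3n² + 3n + 1.
Then P(1) = 3.

3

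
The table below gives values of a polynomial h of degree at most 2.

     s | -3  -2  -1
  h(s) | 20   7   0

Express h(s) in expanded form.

h(s) = 3s^2 + 2s - 1

Write h(s) = as^2 + bs + c. Substituting each data point gives a linear system:
  9a - 3b + c = 20
  4a - 2b + c = 7
  a - b + c = 0
Solving the system yields a = 3, b = 2, c = -1.
So h(s) = 3s^2 + 2s - 1.
Check: h(-3) = 20. ✓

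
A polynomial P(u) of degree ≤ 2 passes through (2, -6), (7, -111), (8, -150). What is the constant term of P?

-6

Write P(u) = au^2 + bu + c. Substituting each data point gives a linear system:
  4a + 2b + c = -6
  49a + 7b + c = -111
  64a + 8b + c = -150
Solving the system yields a = -3, b = 6, c = -6.
So P(u) = -3u^2 + 6u - 6.
The constant term is -6.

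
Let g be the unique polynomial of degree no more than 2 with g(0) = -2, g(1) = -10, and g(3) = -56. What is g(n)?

Using the Lagrange interpolation formula with nodes 0, 1, 3:
  L_0(n) = (n - 1)(n - 3) / 3
  L_1(n) = n(n - 3) / -2
  L_2(n) = n(n - 1) / 6
Then g(n) = -2·L_0(n) - 10·L_1(n) - 56·L_2(n).
Expanding and collecting terms gives g(n) = -5n² - 3n - 2.
Check: g(1) = -10. ✓

g(n) = -5n^2 - 3n - 2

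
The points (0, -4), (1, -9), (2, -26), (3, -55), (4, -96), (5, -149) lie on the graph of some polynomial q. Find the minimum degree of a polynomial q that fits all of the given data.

2

Forward differences of the values at s = 0, 1, 2, 3, 4, 5:
  q  : -4  -9  -26  -55  -96  -149
  Δ  : -5  -17  -29  -41  -53
  Δ^2: -12  -12  -12  -12
  Δ^3: 0  0  0
  Δ^4: 0  0
  Δ^5: 0
The second differences are constant (-12) and nonzero, while all higher differences vanish, so the minimal degree is 2.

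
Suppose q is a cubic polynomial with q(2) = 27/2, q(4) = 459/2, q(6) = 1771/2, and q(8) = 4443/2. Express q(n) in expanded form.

Write q(n) = an^3 + bn^2 + cn + d. Substituting each data point gives a linear system:
  8a + 4b + 2c + d = 27/2
  64a + 16b + 4c + d = 459/2
  216a + 36b + 6c + d = 1771/2
  512a + 64b + 8c + d = 4443/2
Solving the system yields a = 5, b = -5, c = -2, d = -5/2.
So q(n) = 5n³ - 5n² - 2n - 5/2.
Check: q(6) = 1771/2. ✓

q(n) = 5n^3 - 5n^2 - 2n - 5/2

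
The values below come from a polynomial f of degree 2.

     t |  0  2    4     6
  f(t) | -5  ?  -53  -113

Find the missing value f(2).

-17

On equispaced nodes a degree-2 polynomial has vanishing third forward difference, so
  - f(0) + 3·f(2) - 3·f(4) + f(6) = 0.
Substituting the known values and solving for f(2):
  3·f(2) = -51
  f(2) = -17.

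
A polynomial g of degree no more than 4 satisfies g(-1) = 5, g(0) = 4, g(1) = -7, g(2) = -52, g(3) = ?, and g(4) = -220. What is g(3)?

The 5 known points determine the degree-4 polynomial uniquely.
Write g(n) = an^4 + bn^3 + cn^2 + dn + e. Substituting each data point gives a linear system:
  a - b + c - d + e = 5
  e = 4
  a + b + c + d + e = -7
  16a + 8b + 4c + 2d + e = -52
  256a + 64b + 16c + 4d + e = -220
Solving the system yields a = 1, b = -6, c = -6, d = 0, e = 4.
So g(n) = n^4 - 6n^3 - 6n^2 + 4.
Then g(3) = -131.

-131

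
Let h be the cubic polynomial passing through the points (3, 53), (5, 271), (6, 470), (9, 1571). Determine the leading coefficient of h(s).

2

Write h(s) = as^3 + bs^2 + cs + d. Substituting each data point gives a linear system:
  27a + 9b + 3c + d = 53
  125a + 25b + 5c + d = 271
  216a + 36b + 6c + d = 470
  729a + 81b + 9c + d = 1571
Solving the system yields a = 2, b = 2, c = -5, d = -4.
So h(s) = 2s^3 + 2s^2 - 5s - 4.
The leading coefficient is 2.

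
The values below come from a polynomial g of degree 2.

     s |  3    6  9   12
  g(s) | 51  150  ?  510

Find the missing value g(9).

303

On equispaced nodes a degree-2 polynomial has vanishing third forward difference, so
  - g(3) + 3·g(6) - 3·g(9) + g(12) = 0.
Substituting the known values and solving for g(9):
  -3·g(9) = -909
  g(9) = 303.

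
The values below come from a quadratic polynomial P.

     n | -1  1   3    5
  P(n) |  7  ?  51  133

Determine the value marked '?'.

On equispaced nodes a degree-2 polynomial has vanishing third forward difference, so
  - P(-1) + 3·P(1) - 3·P(3) + P(5) = 0.
Substituting the known values and solving for P(1):
  3·P(1) = 27
  P(1) = 9.

9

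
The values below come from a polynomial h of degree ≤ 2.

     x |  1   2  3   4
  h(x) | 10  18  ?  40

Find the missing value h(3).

The 3 known points determine the degree-2 polynomial uniquely.
Write h(x) = ax^2 + bx + c. Substituting each data point gives a linear system:
  a + b + c = 10
  4a + 2b + c = 18
  16a + 4b + c = 40
Solving the system yields a = 1, b = 5, c = 4.
So h(x) = x² + 5x + 4.
Then h(3) = 28.

28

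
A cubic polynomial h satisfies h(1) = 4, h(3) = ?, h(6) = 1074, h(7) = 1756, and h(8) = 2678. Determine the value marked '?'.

The 4 known points determine the degree-3 polynomial uniquely.
Write h(n) = an^3 + bn^2 + cn + d. Substituting each data point gives a linear system:
  a + b + c + d = 4
  216a + 36b + 6c + d = 1074
  343a + 49b + 7c + d = 1756
  512a + 64b + 8c + d = 2678
Solving the system yields a = 6, b = -6, c = -2, d = 6.
So h(n) = 6n³ - 6n² - 2n + 6.
Then h(3) = 108.

108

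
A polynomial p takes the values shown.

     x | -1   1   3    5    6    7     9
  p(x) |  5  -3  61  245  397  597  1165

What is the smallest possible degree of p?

Divided differences on the nodes -1, 1, 3, 5, 6, 7, 9:
  order 0: 5  -3  61  245  397  597  1165
  order 1: -4  32  92  152  200  284
  order 2: 9  15  20  24  28
  order 3: 1  1  1  1
  order 4: 0  0  0
  order 5: 0  0
  order 6: 0
The order-3 divided differences are all 1 (nonzero) and every higher order vanishes, so the data lies on a polynomial of degree exactly 3.

3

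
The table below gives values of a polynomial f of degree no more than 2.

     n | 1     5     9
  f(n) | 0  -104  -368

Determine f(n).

f(n) = -5n^2 + 4n + 1

Using the Lagrange interpolation formula with nodes 1, 5, 9:
  L_0(n) = (n - 5)(n - 9) / 32
  L_1(n) = (n - 1)(n - 9) / -16
  L_2(n) = (n - 1)(n - 5) / 32
Then f(n) = 0·L_0(n) - 104·L_1(n) - 368·L_2(n).
Expanding and collecting terms gives f(n) = -5n² + 4n + 1.
Check: f(9) = -368. ✓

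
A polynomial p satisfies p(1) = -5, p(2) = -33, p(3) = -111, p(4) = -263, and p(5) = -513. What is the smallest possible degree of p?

3

Forward differences of the values at s = 1, 2, 3, 4, 5:
  p  : -5  -33  -111  -263  -513
  Δ  : -28  -78  -152  -250
  Δ^2: -50  -74  -98
  Δ^3: -24  -24
  Δ^4: 0
The third differences are constant (-24) and nonzero, while all higher differences vanish, so the minimal degree is 3.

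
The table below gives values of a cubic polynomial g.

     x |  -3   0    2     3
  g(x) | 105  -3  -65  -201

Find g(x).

g(x) = -6x^3 - 5x^2 + 3x - 3

Write g(x) = ax^3 + bx^2 + cx + d. Substituting each data point gives a linear system:
  -27a + 9b - 3c + d = 105
  d = -3
  8a + 4b + 2c + d = -65
  27a + 9b + 3c + d = -201
Solving the system yields a = -6, b = -5, c = 3, d = -3.
So g(x) = -6x³ - 5x² + 3x - 3.
Check: g(2) = -65. ✓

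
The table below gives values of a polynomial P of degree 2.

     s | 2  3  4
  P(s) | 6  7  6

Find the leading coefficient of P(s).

Write P(s) = as^2 + bs + c. Substituting each data point gives a linear system:
  4a + 2b + c = 6
  9a + 3b + c = 7
  16a + 4b + c = 6
Solving the system yields a = -1, b = 6, c = -2.
So P(s) = -s² + 6s - 2.
The leading coefficient is -1.

-1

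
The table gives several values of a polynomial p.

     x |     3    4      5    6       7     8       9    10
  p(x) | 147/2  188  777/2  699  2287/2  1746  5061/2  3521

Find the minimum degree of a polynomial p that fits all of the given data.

Forward differences of the values at x = 3, 4, 5, 6, 7, 8, 9, 10:
  p  : 147/2  188  777/2  699  2287/2  1746  5061/2  3521
  Δ  : 229/2  401/2  621/2  889/2  1205/2  1569/2  1981/2
  Δ^2: 86  110  134  158  182  206
  Δ^3: 24  24  24  24  24
  Δ^4: 0  0  0  0
  Δ^5: 0  0  0
  Δ^6: 0  0
  Δ^7: 0
The third differences are constant (24) and nonzero, while all higher differences vanish, so the minimal degree is 3.

3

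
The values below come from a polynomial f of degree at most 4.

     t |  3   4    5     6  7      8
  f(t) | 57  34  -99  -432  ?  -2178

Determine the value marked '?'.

The 5 known points determine the degree-4 polynomial uniquely.
Write f(t) = at^4 + bt^3 + ct^2 + dt + e. Substituting each data point gives a linear system:
  81a + 27b + 9c + 3d + e = 57
  256a + 64b + 16c + 4d + e = 34
  625a + 125b + 25c + 5d + e = -99
  1296a + 216b + 36c + 6d + e = -432
  4096a + 512b + 64c + 8d + e = -2178
Solving the system yields a = -1, b = 3, c = 6, d = -1, e = 6.
So f(t) = -t^4 + 3t^3 + 6t^2 - t + 6.
Then f(7) = -1079.

-1079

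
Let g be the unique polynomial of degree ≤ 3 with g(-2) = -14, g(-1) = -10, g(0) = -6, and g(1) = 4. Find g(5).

Forward differences of the values at u = -2, -1, 0, 1:
  g  : -14  -10  -6  4
  Δ  : 4  4  10
  Δ^2: 0  6
  Δ^3: 6
The third differences are constant, confirming degree 3.
Interpolating (Newton forward form) and evaluating at u = 5 gives g(5) = 224.

224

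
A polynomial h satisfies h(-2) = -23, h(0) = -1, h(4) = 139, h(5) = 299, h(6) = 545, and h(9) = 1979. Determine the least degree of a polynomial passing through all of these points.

Divided differences on the nodes -2, 0, 4, 5, 6, 9:
  order 0: -23  -1  139  299  545  1979
  order 1: 11  35  160  246  478
  order 2: 4  25  43  58
  order 3: 3  3  3
  order 4: 0  0
  order 5: 0
The order-3 divided differences are all 3 (nonzero) and every higher order vanishes, so the data lies on a polynomial of degree exactly 3.

3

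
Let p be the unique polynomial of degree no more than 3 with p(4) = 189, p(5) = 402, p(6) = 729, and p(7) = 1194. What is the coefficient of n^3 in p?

Write p(n) = an^3 + bn^2 + cn + d. Substituting each data point gives a linear system:
  64a + 16b + 4c + d = 189
  125a + 25b + 5c + d = 402
  216a + 36b + 6c + d = 729
  343a + 49b + 7c + d = 1194
Solving the system yields a = 4, b = -3, c = -4, d = -3.
So p(n) = 4n^3 - 3n^2 - 4n - 3.
The leading coefficient is 4.

4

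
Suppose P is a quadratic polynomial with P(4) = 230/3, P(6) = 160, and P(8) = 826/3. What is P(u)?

P(u) = 4u^2 + (5/3)u + 6

Using the Lagrange interpolation formula with nodes 4, 6, 8:
  L_0(u) = (u - 6)(u - 8) / 8
  L_1(u) = (u - 4)(u - 8) / -4
  L_2(u) = (u - 4)(u - 6) / 8
Then P(u) = 230/3·L_0(u) + 160·L_1(u) + 826/3·L_2(u).
Expanding and collecting terms gives P(u) = 4u² + (5/3)u + 6.
Check: P(8) = 826/3. ✓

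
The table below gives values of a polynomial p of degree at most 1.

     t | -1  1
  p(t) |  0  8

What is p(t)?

Using the Lagrange interpolation formula with nodes -1, 1:
  L_0(t) = (t - 1) / -2
  L_1(t) = (t + 1) / 2
Then p(t) = 0·L_0(t) + 8·L_1(t).
Expanding and collecting terms gives p(t) = 4t + 4.
Check: p(1) = 8. ✓

p(t) = 4t + 4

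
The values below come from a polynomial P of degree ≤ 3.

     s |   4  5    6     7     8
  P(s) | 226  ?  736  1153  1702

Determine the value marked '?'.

433

The 4 known points determine the degree-3 polynomial uniquely.
Write P(s) = as^3 + bs^2 + cs + d. Substituting each data point gives a linear system:
  64a + 16b + 4c + d = 226
  216a + 36b + 6c + d = 736
  343a + 49b + 7c + d = 1153
  512a + 64b + 8c + d = 1702
Solving the system yields a = 3, b = 3, c = -3, d = -2.
So P(s) = 3s^3 + 3s^2 - 3s - 2.
Then P(5) = 433.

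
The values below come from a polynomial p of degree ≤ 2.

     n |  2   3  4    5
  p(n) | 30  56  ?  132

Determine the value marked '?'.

On equispaced nodes a degree-2 polynomial has vanishing third forward difference, so
  - p(2) + 3·p(3) - 3·p(4) + p(5) = 0.
Substituting the known values and solving for p(4):
  -3·p(4) = -270
  p(4) = 90.

90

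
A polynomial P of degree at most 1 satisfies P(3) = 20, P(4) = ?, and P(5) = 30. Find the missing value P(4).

The 2 known points determine the degree-1 polynomial uniquely.
Write P(n) = an + b. Substituting each data point gives a linear system:
  3a + b = 20
  5a + b = 30
Solving the system yields a = 5, b = 5.
So P(n) = 5n + 5.
Then P(4) = 25.

25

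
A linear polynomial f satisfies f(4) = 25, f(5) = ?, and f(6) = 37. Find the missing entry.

On equispaced nodes a degree-1 polynomial has vanishing second forward difference, so
  f(4) - 2·f(5) + f(6) = 0.
Substituting the known values and solving for f(5):
  -2·f(5) = -62
  f(5) = 31.

31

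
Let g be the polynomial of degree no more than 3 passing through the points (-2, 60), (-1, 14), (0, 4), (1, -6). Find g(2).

Forward differences of the values at x = -2, -1, 0, 1:
  g  : 60  14  4  -6
  Δ  : -46  -10  -10
  Δ^2: 36  0
  Δ^3: -36
The third differences are constant, confirming degree 3.
Interpolating (Newton forward form) and evaluating at x = 2 gives g(2) = -52.

-52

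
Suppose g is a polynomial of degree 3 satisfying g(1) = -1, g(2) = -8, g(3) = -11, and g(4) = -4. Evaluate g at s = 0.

Using the Lagrange interpolation formula with nodes 1, 2, 3, 4:
  L_0(s) = (s - 2)(s - 3)(s - 4) / -6
  L_1(s) = (s - 1)(s - 3)(s - 4) / 2
  L_2(s) = (s - 1)(s - 2)(s - 4) / -2
  L_3(s) = (s - 1)(s - 2)(s - 3) / 6
Then g(s) = -1·L_0(s) - 8·L_1(s) - 11·L_2(s) - 4·L_3(s).
Expanding and collecting terms gives g(s) = s³ - 4s² - 2s + 4.
Evaluating at s = 0: g(0) = 4.

4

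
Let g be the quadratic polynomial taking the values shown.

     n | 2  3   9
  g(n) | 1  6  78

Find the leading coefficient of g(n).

Write g(n) = an^2 + bn + c. Substituting each data point gives a linear system:
  4a + 2b + c = 1
  9a + 3b + c = 6
  81a + 9b + c = 78
Solving the system yields a = 1, b = 0, c = -3.
So g(n) = n^2 - 3.
The leading coefficient is 1.

1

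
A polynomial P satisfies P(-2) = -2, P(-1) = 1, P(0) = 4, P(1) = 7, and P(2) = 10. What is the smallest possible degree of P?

Forward differences of the values at t = -2, -1, 0, 1, 2:
  P  : -2  1  4  7  10
  Δ  : 3  3  3  3
  Δ^2: 0  0  0
  Δ^3: 0  0
  Δ^4: 0
The first differences are constant (3) and nonzero, while all higher differences vanish, so the minimal degree is 1.

1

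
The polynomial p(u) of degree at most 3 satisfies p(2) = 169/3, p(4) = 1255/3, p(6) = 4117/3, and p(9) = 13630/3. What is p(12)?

31999/3

Write p(u) = au^3 + bu^2 + cu + d. Substituting each data point gives a linear system:
  8a + 4b + 2c + d = 169/3
  64a + 16b + 4c + d = 1255/3
  216a + 36b + 6c + d = 4117/3
  729a + 81b + 9c + d = 13630/3
Solving the system yields a = 6, b = 2, c = 1, d = -5/3.
So p(u) = 6u^3 + 2u^2 + u - 5/3.
Then p(12) = 31999/3.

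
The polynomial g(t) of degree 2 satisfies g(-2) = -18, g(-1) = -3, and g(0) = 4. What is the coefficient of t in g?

Write g(t) = at^2 + bt + c. Substituting each data point gives a linear system:
  4a - 2b + c = -18
  a - b + c = -3
  c = 4
Solving the system yields a = -4, b = 3, c = 4.
So g(t) = -4t^2 + 3t + 4.
The coefficient of t is 3.

3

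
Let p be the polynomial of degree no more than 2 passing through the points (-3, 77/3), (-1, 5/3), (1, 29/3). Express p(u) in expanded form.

Write p(u) = au^2 + bu + c. Substituting each data point gives a linear system:
  9a - 3b + c = 77/3
  a - b + c = 5/3
  a + b + c = 29/3
Solving the system yields a = 4, b = 4, c = 5/3.
So p(u) = 4u^2 + 4u + 5/3.
Check: p(1) = 29/3. ✓

p(u) = 4u^2 + 4u + 5/3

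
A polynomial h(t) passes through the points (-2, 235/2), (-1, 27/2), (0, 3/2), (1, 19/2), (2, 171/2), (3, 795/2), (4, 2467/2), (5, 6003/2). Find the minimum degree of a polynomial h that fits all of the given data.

Forward differences of the values at t = -2, -1, 0, 1, 2, 3, 4, 5:
  h  : 235/2  27/2  3/2  19/2  171/2  795/2  2467/2  6003/2
  Δ  : -104  -12  8  76  312  836  1768
  Δ^2: 92  20  68  236  524  932
  Δ^3: -72  48  168  288  408
  Δ^4: 120  120  120  120
  Δ^5: 0  0  0
  Δ^6: 0  0
  Δ^7: 0
The fourth differences are constant (120) and nonzero, while all higher differences vanish, so the minimal degree is 4.

4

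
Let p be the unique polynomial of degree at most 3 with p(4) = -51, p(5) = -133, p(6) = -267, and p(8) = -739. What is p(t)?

Using the Lagrange interpolation formula with nodes 4, 5, 6, 8:
  L_0(t) = (t - 5)(t - 6)(t - 8) / -8
  L_1(t) = (t - 4)(t - 6)(t - 8) / 3
  L_2(t) = (t - 4)(t - 5)(t - 8) / -4
  L_3(t) = (t - 4)(t - 5)(t - 6) / 24
Then p(t) = -51·L_0(t) - 133·L_1(t) - 267·L_2(t) - 739·L_3(t).
Expanding and collecting terms gives p(t) = -2t^3 + 4t^2 + 4t - 3.
Check: p(6) = -267. ✓

p(t) = -2t^3 + 4t^2 + 4t - 3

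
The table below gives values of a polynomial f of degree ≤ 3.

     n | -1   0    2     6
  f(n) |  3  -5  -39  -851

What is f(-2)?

Write f(n) = an^3 + bn^2 + cn + d. Substituting each data point gives a linear system:
  -a + b - c + d = 3
  d = -5
  8a + 4b + 2c + d = -39
  216a + 36b + 6c + d = -851
Solving the system yields a = -4, b = 1, c = -3, d = -5.
So f(n) = -4n³ + n² - 3n - 5.
Then f(-2) = 37.

37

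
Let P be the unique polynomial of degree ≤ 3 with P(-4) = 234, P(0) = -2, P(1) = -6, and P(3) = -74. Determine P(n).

Using the Lagrange interpolation formula with nodes -4, 0, 1, 3:
  L_0(n) = n(n - 1)(n - 3) / -140
  L_1(n) = (n + 4)(n - 1)(n - 3) / 12
  L_2(n) = (n + 4)n(n - 3) / -10
  L_3(n) = (n + 4)n(n - 1) / 42
Then P(n) = 234·L_0(n) - 2·L_1(n) - 6·L_2(n) - 74·L_3(n).
Expanding and collecting terms gives P(n) = -3n^3 + 2n^2 - 3n - 2.
Check: P(0) = -2. ✓

P(n) = -3n^3 + 2n^2 - 3n - 2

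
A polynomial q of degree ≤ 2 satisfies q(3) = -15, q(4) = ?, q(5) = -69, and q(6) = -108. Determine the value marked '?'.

On equispaced nodes a degree-2 polynomial has vanishing third forward difference, so
  - q(3) + 3·q(4) - 3·q(5) + q(6) = 0.
Substituting the known values and solving for q(4):
  3·q(4) = -114
  q(4) = -38.

-38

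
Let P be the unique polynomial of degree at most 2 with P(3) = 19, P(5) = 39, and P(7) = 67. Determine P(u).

Write P(u) = au^2 + bu + c. Substituting each data point gives a linear system:
  9a + 3b + c = 19
  25a + 5b + c = 39
  49a + 7b + c = 67
Solving the system yields a = 1, b = 2, c = 4.
So P(u) = u^2 + 2u + 4.
Check: P(3) = 19. ✓

P(u) = u^2 + 2u + 4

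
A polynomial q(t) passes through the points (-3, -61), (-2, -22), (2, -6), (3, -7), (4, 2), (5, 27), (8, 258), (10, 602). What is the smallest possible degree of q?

Divided differences on the nodes -3, -2, 2, 3, 4, 5, 8, 10:
  order 0: -61  -22  -6  -7  2  27  258  602
  order 1: 39  4  -1  9  25  77  172
  order 2: -7  -1  5  8  13  19
  order 3: 1  1  1  1  1
  order 4: 0  0  0  0
  order 5: 0  0  0
  order 6: 0  0
  order 7: 0
The order-3 divided differences are all 1 (nonzero) and every higher order vanishes, so the data lies on a polynomial of degree exactly 3.

3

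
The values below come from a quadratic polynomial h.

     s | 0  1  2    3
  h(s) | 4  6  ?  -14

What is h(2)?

The 3 known points determine the degree-2 polynomial uniquely.
Write h(s) = as^2 + bs + c. Substituting each data point gives a linear system:
  c = 4
  a + b + c = 6
  9a + 3b + c = -14
Solving the system yields a = -4, b = 6, c = 4.
So h(s) = -4s^2 + 6s + 4.
Then h(2) = 0.

0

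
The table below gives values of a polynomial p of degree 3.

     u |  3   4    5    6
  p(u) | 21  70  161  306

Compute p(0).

6

Forward differences of the values at u = 3, 4, 5, 6:
  p  : 21  70  161  306
  Δ  : 49  91  145
  Δ^2: 42  54
  Δ^3: 12
The third differences are constant, confirming degree 3.
Interpolating (Newton forward form) and evaluating at u = 0 gives p(0) = 6.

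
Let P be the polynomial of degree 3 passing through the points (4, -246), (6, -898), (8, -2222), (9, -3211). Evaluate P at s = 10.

-4458

Using the Lagrange interpolation formula with nodes 4, 6, 8, 9:
  L_0(s) = (s - 6)(s - 8)(s - 9) / -40
  L_1(s) = (s - 4)(s - 8)(s - 9) / 12
  L_2(s) = (s - 4)(s - 6)(s - 9) / -8
  L_3(s) = (s - 4)(s - 6)(s - 8) / 15
Then P(s) = -246·L_0(s) - 898·L_1(s) - 2222·L_2(s) - 3211·L_3(s).
Expanding and collecting terms gives P(s) = -5s^3 + 6s^2 - 6s + 2.
Evaluating at s = 10: P(10) = -4458.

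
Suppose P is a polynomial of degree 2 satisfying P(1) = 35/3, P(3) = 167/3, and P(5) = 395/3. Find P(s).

P(s) = 4s^2 + 6s + 5/3

Write P(s) = as^2 + bs + c. Substituting each data point gives a linear system:
  a + b + c = 35/3
  9a + 3b + c = 167/3
  25a + 5b + c = 395/3
Solving the system yields a = 4, b = 6, c = 5/3.
So P(s) = 4s^2 + 6s + 5/3.
Check: P(3) = 167/3. ✓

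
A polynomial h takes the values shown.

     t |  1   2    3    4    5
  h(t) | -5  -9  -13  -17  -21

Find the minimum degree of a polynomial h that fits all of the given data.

Forward differences of the values at t = 1, 2, 3, 4, 5:
  h  : -5  -9  -13  -17  -21
  Δ  : -4  -4  -4  -4
  Δ^2: 0  0  0
  Δ^3: 0  0
  Δ^4: 0
The first differences are constant (-4) and nonzero, while all higher differences vanish, so the minimal degree is 1.

1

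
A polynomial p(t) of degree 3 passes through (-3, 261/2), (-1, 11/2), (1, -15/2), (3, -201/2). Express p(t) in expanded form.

Write p(t) = at^3 + bt^2 + ct + d. Substituting each data point gives a linear system:
  -27a + 9b - 3c + d = 261/2
  -a + b - c + d = 11/2
  a + b + c + d = -15/2
  27a + 9b + 3c + d = -201/2
Solving the system yields a = -4, b = 2, c = -5/2, d = -3.
So p(t) = -4t^3 + 2t^2 - (5/2)t - 3.
Check: p(-1) = 11/2. ✓

p(t) = -4t^3 + 2t^2 - (5/2)t - 3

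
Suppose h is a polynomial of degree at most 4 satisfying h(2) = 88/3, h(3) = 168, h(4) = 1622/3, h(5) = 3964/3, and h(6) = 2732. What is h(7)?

Write h(s) = as^4 + bs^3 + cs^2 + ds + e. Substituting each data point gives a linear system:
  16a + 8b + 4c + 2d + e = 88/3
  81a + 27b + 9c + 3d + e = 168
  256a + 64b + 16c + 4d + e = 1622/3
  625a + 125b + 25c + 5d + e = 3964/3
  1296a + 216b + 36c + 6d + e = 2732
Solving the system yields a = 2, b = 1, c = -2, d = -1/3, e = -2.
So h(s) = 2s^4 + s^3 - 2s^2 - (1/3)s - 2.
Then h(7) = 15128/3.

15128/3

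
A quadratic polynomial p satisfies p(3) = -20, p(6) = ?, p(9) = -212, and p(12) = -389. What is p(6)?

-89

On equispaced nodes a degree-2 polynomial has vanishing third forward difference, so
  - p(3) + 3·p(6) - 3·p(9) + p(12) = 0.
Substituting the known values and solving for p(6):
  3·p(6) = -267
  p(6) = -89.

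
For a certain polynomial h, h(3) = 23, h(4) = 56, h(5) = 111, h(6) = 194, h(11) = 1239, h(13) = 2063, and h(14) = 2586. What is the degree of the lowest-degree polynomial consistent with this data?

Divided differences on the nodes 3, 4, 5, 6, 11, 13, 14:
  order 0: 23  56  111  194  1239  2063  2586
  order 1: 33  55  83  209  412  523
  order 2: 11  14  21  29  37
  order 3: 1  1  1  1
  order 4: 0  0  0
  order 5: 0  0
  order 6: 0
The order-3 divided differences are all 1 (nonzero) and every higher order vanishes, so the data lies on a polynomial of degree exactly 3.

3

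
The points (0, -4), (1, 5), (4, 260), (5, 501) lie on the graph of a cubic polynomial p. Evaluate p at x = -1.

Using the Lagrange interpolation formula with nodes 0, 1, 4, 5:
  L_0(x) = (x - 1)(x - 4)(x - 5) / -20
  L_1(x) = x(x - 4)(x - 5) / 12
  L_2(x) = x(x - 1)(x - 5) / -12
  L_3(x) = x(x - 1)(x - 4) / 20
Then p(x) = -4·L_0(x) + 5·L_1(x) + 260·L_2(x) + 501·L_3(x).
Expanding and collecting terms gives p(x) = 4x³ - x² + 6x - 4.
Evaluating at x = -1: p(-1) = -15.

-15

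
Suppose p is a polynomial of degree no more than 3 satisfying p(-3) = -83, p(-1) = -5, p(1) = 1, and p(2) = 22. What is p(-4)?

Write p(t) = at^3 + bt^2 + ct + d. Substituting each data point gives a linear system:
  -27a + 9b - 3c + d = -83
  -a + b - c + d = -5
  a + b + c + d = 1
  8a + 4b + 2c + d = 22
Solving the system yields a = 3, b = 0, c = 0, d = -2.
So p(t) = 3t³ - 2.
Then p(-4) = -194.

-194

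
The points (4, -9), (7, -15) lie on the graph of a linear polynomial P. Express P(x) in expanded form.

P(x) = -2x - 1

Using the Lagrange interpolation formula with nodes 4, 7:
  L_0(x) = (x - 7) / -3
  L_1(x) = (x - 4) / 3
Then P(x) = -9·L_0(x) - 15·L_1(x).
Expanding and collecting terms gives P(x) = -2x - 1.
Check: P(7) = -15. ✓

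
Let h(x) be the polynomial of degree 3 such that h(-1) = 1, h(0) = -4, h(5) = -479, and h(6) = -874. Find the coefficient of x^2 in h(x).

Write h(x) = ax^3 + bx^2 + cx + d. Substituting each data point gives a linear system:
  -a + b - c + d = 1
  d = -4
  125a + 25b + 5c + d = -479
  216a + 36b + 6c + d = -874
Solving the system yields a = -5, b = 5, c = 5, d = -4.
So h(x) = -5x^3 + 5x^2 + 5x - 4.
The coefficient of x^2 is 5.

5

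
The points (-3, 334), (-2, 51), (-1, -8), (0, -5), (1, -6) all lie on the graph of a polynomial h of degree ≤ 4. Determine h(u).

Write h(u) = au^4 + bu^3 + cu^2 + du + e. Substituting each data point gives a linear system:
  81a - 27b + 9c - 3d + e = 334
  16a - 8b + 4c - 2d + e = 51
  a - b + c - d + e = -8
  e = -5
  a + b + c + d + e = -6
Solving the system yields a = 4, b = -3, c = -6, d = 4, e = -5.
So h(u) = 4u^4 - 3u^3 - 6u^2 + 4u - 5.
Check: h(-1) = -8. ✓

h(u) = 4u^4 - 3u^3 - 6u^2 + 4u - 5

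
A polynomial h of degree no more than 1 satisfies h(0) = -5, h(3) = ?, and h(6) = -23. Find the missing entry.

-14

On equispaced nodes a degree-1 polynomial has vanishing second forward difference, so
  h(0) - 2·h(3) + h(6) = 0.
Substituting the known values and solving for h(3):
  -2·h(3) = 28
  h(3) = -14.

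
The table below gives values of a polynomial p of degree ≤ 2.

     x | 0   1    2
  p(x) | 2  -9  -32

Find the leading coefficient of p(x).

-6

Write p(x) = ax^2 + bx + c. Substituting each data point gives a linear system:
  c = 2
  a + b + c = -9
  4a + 2b + c = -32
Solving the system yields a = -6, b = -5, c = 2.
So p(x) = -6x² - 5x + 2.
The leading coefficient is -6.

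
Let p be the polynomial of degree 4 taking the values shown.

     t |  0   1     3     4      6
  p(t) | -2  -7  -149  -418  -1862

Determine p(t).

Write p(t) = at^4 + bt^3 + ct^2 + dt + e. Substituting each data point gives a linear system:
  e = -2
  a + b + c + d + e = -7
  81a + 27b + 9c + 3d + e = -149
  256a + 64b + 16c + 4d + e = -418
  1296a + 216b + 36c + 6d + e = -1862
Solving the system yields a = -1, b = -3, c = 3, d = -4, e = -2.
So p(t) = -t^4 - 3t^3 + 3t^2 - 4t - 2.
Check: p(3) = -149. ✓

p(t) = -t^4 - 3t^3 + 3t^2 - 4t - 2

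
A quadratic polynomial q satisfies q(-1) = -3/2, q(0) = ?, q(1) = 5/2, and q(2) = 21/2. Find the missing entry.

The 3 known points determine the degree-2 polynomial uniquely.
Write q(t) = at^2 + bt + c. Substituting each data point gives a linear system:
  a - b + c = -3/2
  a + b + c = 5/2
  4a + 2b + c = 21/2
Solving the system yields a = 2, b = 2, c = -3/2.
So q(t) = 2t^2 + 2t - 3/2.
Then q(0) = -3/2.

-3/2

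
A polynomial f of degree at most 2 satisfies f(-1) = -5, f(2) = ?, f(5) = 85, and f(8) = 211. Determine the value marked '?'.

The 3 known points determine the degree-2 polynomial uniquely.
Write f(u) = au^2 + bu + c. Substituting each data point gives a linear system:
  a - b + c = -5
  25a + 5b + c = 85
  64a + 8b + c = 211
Solving the system yields a = 3, b = 3, c = -5.
So f(u) = 3u^2 + 3u - 5.
Then f(2) = 13.

13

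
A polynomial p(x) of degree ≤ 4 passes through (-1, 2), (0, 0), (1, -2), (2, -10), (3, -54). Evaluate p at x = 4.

-188

Forward differences of the values at x = -1, 0, 1, 2, 3:
  p  : 2  0  -2  -10  -54
  Δ  : -2  -2  -8  -44
  Δ^2: 0  -6  -36
  Δ^3: -6  -30
  Δ^4: -24
The fourth differences are constant, confirming degree 4.
Interpolating (Newton forward form) and evaluating at x = 4 gives p(4) = -188.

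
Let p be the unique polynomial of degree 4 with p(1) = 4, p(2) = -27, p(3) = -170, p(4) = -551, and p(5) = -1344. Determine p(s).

Write p(s) = as^4 + bs^3 + cs^2 + ds + e. Substituting each data point gives a linear system:
  a + b + c + d + e = 4
  16a + 8b + 4c + 2d + e = -27
  81a + 27b + 9c + 3d + e = -170
  256a + 64b + 16c + 4d + e = -551
  625a + 125b + 25c + 5d + e = -1344
Solving the system yields a = -2, b = -1, c = 0, d = 6, e = 1.
So p(s) = -2s⁴ - s³ + 6s + 1.
Check: p(3) = -170. ✓

p(s) = -2s^4 - s^3 + 6s + 1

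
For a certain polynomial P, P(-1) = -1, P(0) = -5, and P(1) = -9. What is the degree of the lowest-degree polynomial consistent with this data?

1

Forward differences of the values at u = -1, 0, 1:
  P  : -1  -5  -9
  Δ  : -4  -4
  Δ^2: 0
The first differences are constant (-4) and nonzero, while all higher differences vanish, so the minimal degree is 1.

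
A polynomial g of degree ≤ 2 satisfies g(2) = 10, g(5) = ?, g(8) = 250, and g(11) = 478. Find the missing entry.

The 3 known points determine the degree-2 polynomial uniquely.
Write g(u) = au^2 + bu + c. Substituting each data point gives a linear system:
  4a + 2b + c = 10
  64a + 8b + c = 250
  121a + 11b + c = 478
Solving the system yields a = 4, b = 0, c = -6.
So g(u) = 4u^2 - 6.
Then g(5) = 94.

94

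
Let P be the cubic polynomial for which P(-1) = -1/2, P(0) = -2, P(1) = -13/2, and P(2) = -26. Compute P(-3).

83/2

Forward differences of the values at x = -1, 0, 1, 2:
  P  : -1/2  -2  -13/2  -26
  Δ  : -3/2  -9/2  -39/2
  Δ^2: -3  -15
  Δ^3: -12
The third differences are constant, confirming degree 3.
Interpolating (Newton forward form) and evaluating at x = -3 gives P(-3) = 83/2.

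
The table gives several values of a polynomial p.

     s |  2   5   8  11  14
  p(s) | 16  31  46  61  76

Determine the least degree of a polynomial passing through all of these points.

1

Forward differences of the values at s = 2, 5, 8, 11, 14:
  p  : 16  31  46  61  76
  Δ  : 15  15  15  15
  Δ^2: 0  0  0
  Δ^3: 0  0
  Δ^4: 0
The first differences are constant (15) and nonzero, while all higher differences vanish, so the minimal degree is 1.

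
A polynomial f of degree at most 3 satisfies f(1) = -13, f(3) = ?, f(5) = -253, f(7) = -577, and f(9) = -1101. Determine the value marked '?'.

On equispaced nodes a degree-3 polynomial has vanishing fourth forward difference, so
  f(1) - 4·f(3) + 6·f(5) - 4·f(7) + f(9) = 0.
Substituting the known values and solving for f(3):
  -4·f(3) = 324
  f(3) = -81.

-81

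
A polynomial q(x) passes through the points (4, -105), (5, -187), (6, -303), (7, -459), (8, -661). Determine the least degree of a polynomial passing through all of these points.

3

Forward differences of the values at x = 4, 5, 6, 7, 8:
  q  : -105  -187  -303  -459  -661
  Δ  : -82  -116  -156  -202
  Δ^2: -34  -40  -46
  Δ^3: -6  -6
  Δ^4: 0
The third differences are constant (-6) and nonzero, while all higher differences vanish, so the minimal degree is 3.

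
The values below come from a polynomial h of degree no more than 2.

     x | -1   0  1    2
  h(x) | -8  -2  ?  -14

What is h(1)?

-4

The 3 known points determine the degree-2 polynomial uniquely.
Write h(x) = ax^2 + bx + c. Substituting each data point gives a linear system:
  a - b + c = -8
  c = -2
  4a + 2b + c = -14
Solving the system yields a = -4, b = 2, c = -2.
So h(x) = -4x^2 + 2x - 2.
Then h(1) = -4.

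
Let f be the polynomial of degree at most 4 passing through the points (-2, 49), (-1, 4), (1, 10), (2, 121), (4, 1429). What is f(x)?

Write f(x) = ax^4 + bx^3 + cx^2 + dx + e. Substituting each data point gives a linear system:
  16a - 8b + 4c - 2d + e = 49
  a - b + c - d + e = 4
  a + b + c + d + e = 10
  16a + 8b + 4c + 2d + e = 121
  256a + 64b + 16c + 4d + e = 1429
Solving the system yields a = 4, b = 5, c = 6, d = -2, e = -3.
So f(x) = 4x^4 + 5x^3 + 6x^2 - 2x - 3.
Check: f(-1) = 4. ✓

f(x) = 4x^4 + 5x^3 + 6x^2 - 2x - 3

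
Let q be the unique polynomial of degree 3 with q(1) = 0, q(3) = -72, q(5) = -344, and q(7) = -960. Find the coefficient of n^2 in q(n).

2

Write q(n) = an^3 + bn^2 + cn + d. Substituting each data point gives a linear system:
  a + b + c + d = 0
  27a + 9b + 3c + d = -72
  125a + 25b + 5c + d = -344
  343a + 49b + 7c + d = -960
Solving the system yields a = -3, b = 2, c = -5, d = 6.
So q(n) = -3n^3 + 2n^2 - 5n + 6.
The coefficient of n^2 is 2.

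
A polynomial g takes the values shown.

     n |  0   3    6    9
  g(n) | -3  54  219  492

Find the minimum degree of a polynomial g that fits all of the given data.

Forward differences of the values at n = 0, 3, 6, 9:
  g  : -3  54  219  492
  Δ  : 57  165  273
  Δ^2: 108  108
  Δ^3: 0
The second differences are constant (108) and nonzero, while all higher differences vanish, so the minimal degree is 2.

2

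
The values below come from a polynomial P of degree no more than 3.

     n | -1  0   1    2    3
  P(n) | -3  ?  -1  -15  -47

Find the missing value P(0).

The 4 known points determine the degree-3 polynomial uniquely.
Write P(n) = an^3 + bn^2 + cn + d. Substituting each data point gives a linear system:
  -a + b - c + d = -3
  a + b + c + d = -1
  8a + 4b + 2c + d = -15
  27a + 9b + 3c + d = -47
Solving the system yields a = -1, b = -3, c = 2, d = 1.
So P(n) = -n^3 - 3n^2 + 2n + 1.
Then P(0) = 1.

1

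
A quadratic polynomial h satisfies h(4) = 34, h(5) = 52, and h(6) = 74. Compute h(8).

130

Forward differences of the values at n = 4, 5, 6:
  h  : 34  52  74
  Δ  : 18  22
  Δ^2: 4
The second differences are constant, confirming degree 2.
Interpolating (Newton forward form) and evaluating at n = 8 gives h(8) = 130.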